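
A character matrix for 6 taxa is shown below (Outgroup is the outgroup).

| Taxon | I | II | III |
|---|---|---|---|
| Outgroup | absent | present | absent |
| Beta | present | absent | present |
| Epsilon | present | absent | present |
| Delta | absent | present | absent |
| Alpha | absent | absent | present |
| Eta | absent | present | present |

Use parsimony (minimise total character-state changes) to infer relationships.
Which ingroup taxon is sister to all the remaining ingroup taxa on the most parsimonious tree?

Character polarity is set by the outgroup: the derived state is whichever differs from the outgroup's state, so for II the derived state is 'absent', and for the remaining characters it is 'present'.
I (derived state 'present') is shared by Beta and Epsilon — a synapomorphy uniting that clade.
Only Alpha, Beta, and Epsilon show the derived state 'absent' for II, supporting them as a clade.
Only Alpha, Beta, Epsilon, and Eta show the derived state 'present' for III, supporting them as a clade.
Most parsimonious ingroup topology: ((((Beta,Epsilon),Alpha),Eta),Delta).
Delta is sister to the clade containing all other ingroup taxa, so it is the earliest-diverging (most basal) ingroup lineage.

Delta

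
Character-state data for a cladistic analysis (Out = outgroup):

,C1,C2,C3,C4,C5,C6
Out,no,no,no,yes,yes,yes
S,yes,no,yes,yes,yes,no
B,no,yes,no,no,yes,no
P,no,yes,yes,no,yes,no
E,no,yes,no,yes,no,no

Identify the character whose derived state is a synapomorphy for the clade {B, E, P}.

C2

Character polarity is set by the outgroup: the derived state is whichever differs from the outgroup's state, so for C4, C5, C6 the derived state is 'no', and for the remaining characters it is 'yes'.
C1 (derived state 'yes') is unique to S (autapomorphy; uninformative for grouping).
Only B, E, and P show the derived state 'yes' for C2, supporting them as a clade.
C3 groups P and S, which is incompatible with the clades supported by the remaining characters; treating it as convergent (homoplasy) costs fewer steps than any alternative tree.
Only B and P show the derived state 'no' for C4, supporting them as a clade.
C5: derived state 'no' in E only — an autapomorphy, so it tells us nothing about relationships among taxa.
All ingroup taxa share the derived state 'no' for C6; it defines the ingroup but does not resolve relationships within it.
Most parsimonious ingroup topology: (S,((B,P),E)).
The clade {B, E, P} is supported by C2: its derived state 'yes' occurs in exactly those taxa and in no other taxon (including the outgroup).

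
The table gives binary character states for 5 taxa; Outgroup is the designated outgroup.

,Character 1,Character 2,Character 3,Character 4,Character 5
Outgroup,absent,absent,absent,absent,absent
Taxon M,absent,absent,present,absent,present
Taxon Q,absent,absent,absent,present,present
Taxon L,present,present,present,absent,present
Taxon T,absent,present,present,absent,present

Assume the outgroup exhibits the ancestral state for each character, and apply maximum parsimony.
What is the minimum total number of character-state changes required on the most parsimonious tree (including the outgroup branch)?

5

The outgroup has state 'absent' for every character, so 'present' is the derived state throughout.
Character 1 (derived state 'present') is unique to Taxon L (autapomorphy; uninformative for grouping).
Only Taxon L and Taxon T show the derived state 'present' for Character 2, supporting them as a clade.
Only Taxon L, Taxon M, and Taxon T show the derived state 'present' for Character 3, supporting them as a clade.
Character 4: derived state 'present' in Taxon Q only — an autapomorphy, so it tells us nothing about relationships among taxa.
Character 5 (derived state 'present') is shared by all ingroup taxa — unites the whole ingroup.
Most parsimonious ingroup topology: (Taxon Q,((Taxon L,Taxon T),Taxon M)).
Changes per character on this tree: Character 1: 1; Character 2: 1; Character 3: 1; Character 4: 1; Character 5: 1.
Total = 5.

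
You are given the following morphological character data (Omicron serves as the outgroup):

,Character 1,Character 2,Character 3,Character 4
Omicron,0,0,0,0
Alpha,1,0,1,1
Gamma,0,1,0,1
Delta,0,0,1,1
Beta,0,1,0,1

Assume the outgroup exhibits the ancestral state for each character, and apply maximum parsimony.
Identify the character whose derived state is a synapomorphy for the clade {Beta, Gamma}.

The outgroup has state '0' for every character, so '1' is the derived state throughout.
Character 1 (derived state '1') is unique to Alpha (autapomorphy; uninformative for grouping).
Only Beta and Gamma show the derived state '1' for Character 2, supporting them as a clade.
Character 3 (derived state '1') is shared by Alpha and Delta — a synapomorphy uniting that clade.
All ingroup taxa share the derived state '1' for Character 4; it defines the ingroup but does not resolve relationships within it.
Most parsimonious ingroup topology: ((Alpha,Delta),(Gamma,Beta)).
The clade {Beta, Gamma} is supported by Character 2: its derived state '1' occurs in exactly those taxa and in no other taxon (including the outgroup).

Character 2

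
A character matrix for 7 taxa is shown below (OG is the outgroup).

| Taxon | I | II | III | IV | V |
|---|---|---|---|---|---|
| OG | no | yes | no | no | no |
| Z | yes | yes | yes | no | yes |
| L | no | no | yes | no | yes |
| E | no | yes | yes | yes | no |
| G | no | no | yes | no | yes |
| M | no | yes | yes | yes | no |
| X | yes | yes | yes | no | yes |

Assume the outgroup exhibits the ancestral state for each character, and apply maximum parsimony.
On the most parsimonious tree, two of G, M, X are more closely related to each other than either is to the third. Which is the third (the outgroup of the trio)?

M

Character polarity is set by the outgroup: the derived state is whichever differs from the outgroup's state, so for II the derived state is 'no', and for the remaining characters it is 'yes'.
I: derived state 'yes' in X and Z only — synapomorphy for {X, Z}.
II: derived state 'no' in G and L only — synapomorphy for {G, L}.
All ingroup taxa share the derived state 'yes' for III; it defines the ingroup but does not resolve relationships within it.
IV: derived state 'yes' in E and M only — synapomorphy for {E, M}.
V (derived state 'yes') is shared by G, L, X, and Z — a synapomorphy uniting that clade.
Most parsimonious ingroup topology: (((Z,X),(L,G)),(E,M)).
G and X share a more recent common ancestor with each other than either does with M, so M is the least closely related of the three.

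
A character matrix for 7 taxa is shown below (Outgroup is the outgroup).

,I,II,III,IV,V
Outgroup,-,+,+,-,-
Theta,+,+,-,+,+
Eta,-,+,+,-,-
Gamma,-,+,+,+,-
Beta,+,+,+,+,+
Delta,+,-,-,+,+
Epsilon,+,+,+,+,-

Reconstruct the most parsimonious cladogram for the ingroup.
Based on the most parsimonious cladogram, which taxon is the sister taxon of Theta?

Delta

Character polarity is set by the outgroup: the derived state is whichever differs from the outgroup's state, so for II, III the derived state is '-', and for the remaining characters it is '+'.
Only Beta, Delta, Epsilon, and Theta show the derived state '+' for I, supporting them as a clade.
II: derived state '-' in Delta only — an autapomorphy, so it tells us nothing about relationships among taxa.
III: derived state '-' in Delta and Theta only — synapomorphy for {Delta, Theta}.
IV (derived state '+') is shared by Beta, Delta, Epsilon, Gamma, and Theta — a synapomorphy uniting that clade.
V: derived state '+' in Beta, Delta, and Theta only — synapomorphy for {Beta, Delta, Theta}.
Most parsimonious ingroup topology: (((((Theta,Delta),Beta),Epsilon),Gamma),Eta).
Theta and Delta form a cherry on this tree, so they are sister taxa.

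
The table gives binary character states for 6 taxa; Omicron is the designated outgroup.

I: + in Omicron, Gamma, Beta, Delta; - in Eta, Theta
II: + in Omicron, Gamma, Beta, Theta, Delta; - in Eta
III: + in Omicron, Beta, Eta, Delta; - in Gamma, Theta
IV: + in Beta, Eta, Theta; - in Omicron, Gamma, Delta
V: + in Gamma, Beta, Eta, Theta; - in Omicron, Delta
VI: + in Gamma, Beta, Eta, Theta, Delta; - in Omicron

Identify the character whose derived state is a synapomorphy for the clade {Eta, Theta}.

Character polarity is set by the outgroup: the derived state is whichever differs from the outgroup's state, so for I, II, III the derived state is '-', and for the remaining characters it is '+'.
Only Eta and Theta show the derived state '-' for I, supporting them as a clade.
II (derived state '-') is unique to Eta (autapomorphy; uninformative for grouping).
III groups Gamma and Theta, which is incompatible with the clades supported by the remaining characters; treating it as convergent (homoplasy) costs fewer steps than any alternative tree.
Only Beta, Eta, and Theta show the derived state '+' for IV, supporting them as a clade.
V (derived state '+') is shared by Beta, Eta, Gamma, and Theta — a synapomorphy uniting that clade.
VI (derived state '+') is shared by all ingroup taxa — unites the whole ingroup.
Most parsimonious ingroup topology: ((Gamma,(Beta,(Eta,Theta))),Delta).
The clade {Eta, Theta} is supported by I: its derived state '-' occurs in exactly those taxa and in no other taxon (including the outgroup).

I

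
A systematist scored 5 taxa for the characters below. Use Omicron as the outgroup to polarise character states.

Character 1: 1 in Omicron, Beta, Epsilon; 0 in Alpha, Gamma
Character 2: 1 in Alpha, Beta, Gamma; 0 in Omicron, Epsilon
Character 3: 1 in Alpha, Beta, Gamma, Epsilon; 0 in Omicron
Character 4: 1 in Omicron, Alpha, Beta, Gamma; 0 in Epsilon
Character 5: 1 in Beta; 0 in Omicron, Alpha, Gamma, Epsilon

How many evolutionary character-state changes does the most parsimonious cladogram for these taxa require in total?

5

Character polarity is set by the outgroup: the derived state is whichever differs from the outgroup's state, so for Character 1, Character 4 the derived state is '0', and for the remaining characters it is '1'.
Character 1 (derived state '0') is shared by Alpha and Gamma — a synapomorphy uniting that clade.
Only Alpha, Beta, and Gamma show the derived state '1' for Character 2, supporting them as a clade.
All ingroup taxa share the derived state '1' for Character 3; it defines the ingroup but does not resolve relationships within it.
Character 4: derived state '0' in Epsilon only — an autapomorphy, so it tells us nothing about relationships among taxa.
Character 5: derived state '1' in Beta only — an autapomorphy, so it tells us nothing about relationships among taxa.
Most parsimonious ingroup topology: (((Alpha,Gamma),Beta),Epsilon).
Changes per character on this tree: Character 1: 1; Character 2: 1; Character 3: 1; Character 4: 1; Character 5: 1.
Total = 5.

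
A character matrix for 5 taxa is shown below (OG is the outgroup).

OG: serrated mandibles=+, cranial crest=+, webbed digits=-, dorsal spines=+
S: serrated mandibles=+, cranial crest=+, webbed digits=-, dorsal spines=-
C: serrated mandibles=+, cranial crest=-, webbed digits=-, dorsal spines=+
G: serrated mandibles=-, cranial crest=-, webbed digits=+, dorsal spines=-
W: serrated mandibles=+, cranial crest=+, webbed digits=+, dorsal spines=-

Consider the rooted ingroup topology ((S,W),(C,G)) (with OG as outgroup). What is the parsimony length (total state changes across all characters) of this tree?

6

Map each character onto ((S,W),(C,G)) (rooted by OG) and count the minimum state changes it requires (Fitch parsimony):
serrated mandibles: 1; cranial crest: 1; webbed digits: 2; dorsal spines: 2.
Total tree length = 6.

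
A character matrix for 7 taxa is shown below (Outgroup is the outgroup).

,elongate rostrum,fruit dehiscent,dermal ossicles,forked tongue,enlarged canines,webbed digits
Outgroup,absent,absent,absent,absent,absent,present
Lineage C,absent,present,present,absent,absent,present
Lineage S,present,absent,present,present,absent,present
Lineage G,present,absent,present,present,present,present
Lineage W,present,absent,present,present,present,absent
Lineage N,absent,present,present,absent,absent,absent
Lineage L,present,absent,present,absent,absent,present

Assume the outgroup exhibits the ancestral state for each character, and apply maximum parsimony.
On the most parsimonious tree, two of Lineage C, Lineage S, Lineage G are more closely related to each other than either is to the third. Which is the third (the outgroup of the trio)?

Character polarity is set by the outgroup: the derived state is whichever differs from the outgroup's state, so for webbed digits the derived state is 'absent', and for the remaining characters it is 'present'.
elongate rostrum (derived state 'present') is shared by Lineage G, Lineage L, Lineage S, and Lineage W — a synapomorphy uniting that clade.
fruit dehiscent: derived state 'present' in Lineage C and Lineage N only — synapomorphy for {Lineage C, Lineage N}.
All ingroup taxa share the derived state 'present' for dermal ossicles; it defines the ingroup but does not resolve relationships within it.
forked tongue: derived state 'present' in Lineage G, Lineage S, and Lineage W only — synapomorphy for {Lineage G, Lineage S, Lineage W}.
enlarged canines (derived state 'present') is shared by Lineage G and Lineage W — a synapomorphy uniting that clade.
webbed digits groups Lineage N and Lineage W, which is incompatible with the clades supported by the remaining characters; treating it as convergent (homoplasy) costs fewer steps than any alternative tree.
Most parsimonious ingroup topology: ((Lineage C,Lineage N),((Lineage S,(Lineage G,Lineage W)),Lineage L)).
Lineage G and Lineage S share a more recent common ancestor with each other than either does with Lineage C, so Lineage C is the least closely related of the three.

Lineage C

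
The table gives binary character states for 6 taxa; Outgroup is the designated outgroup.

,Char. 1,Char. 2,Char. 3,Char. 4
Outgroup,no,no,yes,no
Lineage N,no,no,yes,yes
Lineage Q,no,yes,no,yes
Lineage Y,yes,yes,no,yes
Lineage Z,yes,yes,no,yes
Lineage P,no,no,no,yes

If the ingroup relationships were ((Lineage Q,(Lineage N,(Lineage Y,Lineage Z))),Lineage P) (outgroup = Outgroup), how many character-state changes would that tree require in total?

6

Map each character onto ((Lineage Q,(Lineage N,(Lineage Y,Lineage Z))),Lineage P) (rooted by Outgroup) and count the minimum state changes it requires (Fitch parsimony):
Char. 1: 1; Char. 2: 2; Char. 3: 2; Char. 4: 1.
Total tree length = 6.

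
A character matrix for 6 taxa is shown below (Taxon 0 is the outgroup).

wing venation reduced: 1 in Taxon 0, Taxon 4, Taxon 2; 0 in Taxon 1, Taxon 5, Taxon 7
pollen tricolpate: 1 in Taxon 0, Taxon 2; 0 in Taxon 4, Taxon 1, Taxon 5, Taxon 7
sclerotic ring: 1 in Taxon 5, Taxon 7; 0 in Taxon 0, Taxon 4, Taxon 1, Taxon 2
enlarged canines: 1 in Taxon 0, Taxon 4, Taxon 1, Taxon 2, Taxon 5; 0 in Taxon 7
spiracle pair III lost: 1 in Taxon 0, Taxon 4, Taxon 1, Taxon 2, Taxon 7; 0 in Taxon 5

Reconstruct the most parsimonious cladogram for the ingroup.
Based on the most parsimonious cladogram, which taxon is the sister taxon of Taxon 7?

Taxon 5

Character polarity is set by the outgroup: the derived state is whichever differs from the outgroup's state, so for wing venation reduced, pollen tricolpate, enlarged canines, spiracle pair III lost the derived state is '0', and for the remaining characters it is '1'.
wing venation reduced (derived state '0') is shared by Taxon 1, Taxon 5, and Taxon 7 — a synapomorphy uniting that clade.
pollen tricolpate: derived state '0' in Taxon 1, Taxon 4, Taxon 5, and Taxon 7 only — synapomorphy for {Taxon 1, Taxon 4, Taxon 5, Taxon 7}.
Only Taxon 5 and Taxon 7 show the derived state '1' for sclerotic ring, supporting them as a clade.
enlarged canines: derived state '0' in Taxon 7 only — an autapomorphy, so it tells us nothing about relationships among taxa.
spiracle pair III lost (derived state '0') is unique to Taxon 5 (autapomorphy; uninformative for grouping).
Most parsimonious ingroup topology: ((Taxon 4,(Taxon 1,(Taxon 5,Taxon 7))),Taxon 2).
Taxon 7 and Taxon 5 form a cherry on this tree, so they are sister taxa.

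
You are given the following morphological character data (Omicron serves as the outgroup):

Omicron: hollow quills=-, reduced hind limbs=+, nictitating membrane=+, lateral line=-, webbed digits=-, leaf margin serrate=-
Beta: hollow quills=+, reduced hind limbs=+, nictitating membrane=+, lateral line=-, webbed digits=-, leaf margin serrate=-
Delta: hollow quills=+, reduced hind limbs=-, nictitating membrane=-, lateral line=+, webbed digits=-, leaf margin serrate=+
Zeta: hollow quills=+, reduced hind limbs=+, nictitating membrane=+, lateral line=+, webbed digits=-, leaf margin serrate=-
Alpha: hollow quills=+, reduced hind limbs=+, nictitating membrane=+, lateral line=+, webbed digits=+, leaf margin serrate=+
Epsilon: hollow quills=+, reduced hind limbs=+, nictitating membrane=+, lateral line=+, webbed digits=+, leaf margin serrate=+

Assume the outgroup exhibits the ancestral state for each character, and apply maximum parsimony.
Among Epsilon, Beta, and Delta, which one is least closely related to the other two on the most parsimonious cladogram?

Beta

Character polarity is set by the outgroup: the derived state is whichever differs from the outgroup's state, so for reduced hind limbs, nictitating membrane the derived state is '-', and for the remaining characters it is '+'.
hollow quills (derived state '+') is shared by all ingroup taxa — unites the whole ingroup.
reduced hind limbs (derived state '-') is unique to Delta (autapomorphy; uninformative for grouping).
nictitating membrane (derived state '-') is unique to Delta (autapomorphy; uninformative for grouping).
lateral line (derived state '+') is shared by Alpha, Delta, Epsilon, and Zeta — a synapomorphy uniting that clade.
webbed digits (derived state '+') is shared by Alpha and Epsilon — a synapomorphy uniting that clade.
leaf margin serrate (derived state '+') is shared by Alpha, Delta, and Epsilon — a synapomorphy uniting that clade.
Most parsimonious ingroup topology: (Beta,((Delta,(Alpha,Epsilon)),Zeta)).
Delta and Epsilon share a more recent common ancestor with each other than either does with Beta, so Beta is the least closely related of the three.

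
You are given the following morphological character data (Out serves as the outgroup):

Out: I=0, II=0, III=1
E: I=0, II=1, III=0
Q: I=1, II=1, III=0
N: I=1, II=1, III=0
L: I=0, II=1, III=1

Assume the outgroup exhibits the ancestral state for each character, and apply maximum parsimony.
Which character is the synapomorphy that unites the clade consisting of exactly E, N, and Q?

III

Character polarity is set by the outgroup: the derived state is whichever differs from the outgroup's state, so for III the derived state is '0', and for the remaining characters it is '1'.
I: derived state '1' in N and Q only — synapomorphy for {N, Q}.
II (derived state '1') is shared by all ingroup taxa — unites the whole ingroup.
III (derived state '0') is shared by E, N, and Q — a synapomorphy uniting that clade.
Most parsimonious ingroup topology: ((E,(Q,N)),L).
The clade {E, N, Q} is supported by III: its derived state '0' occurs in exactly those taxa and in no other taxon (including the outgroup).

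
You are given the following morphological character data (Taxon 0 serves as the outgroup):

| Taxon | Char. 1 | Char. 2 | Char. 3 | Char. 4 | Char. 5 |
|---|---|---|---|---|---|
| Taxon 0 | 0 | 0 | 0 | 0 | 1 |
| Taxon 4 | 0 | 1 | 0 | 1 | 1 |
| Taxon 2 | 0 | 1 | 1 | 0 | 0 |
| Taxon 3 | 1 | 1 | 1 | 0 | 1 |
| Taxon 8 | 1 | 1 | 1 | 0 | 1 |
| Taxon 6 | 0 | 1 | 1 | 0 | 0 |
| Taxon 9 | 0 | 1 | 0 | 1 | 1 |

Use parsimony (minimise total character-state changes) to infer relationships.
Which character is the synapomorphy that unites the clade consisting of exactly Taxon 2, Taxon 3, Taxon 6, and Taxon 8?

Char. 3

Character polarity is set by the outgroup: the derived state is whichever differs from the outgroup's state, so for Char. 5 the derived state is '0', and for the remaining characters it is '1'.
Char. 1: derived state '1' in Taxon 3 and Taxon 8 only — synapomorphy for {Taxon 3, Taxon 8}.
All ingroup taxa share the derived state '1' for Char. 2; it defines the ingroup but does not resolve relationships within it.
Only Taxon 2, Taxon 3, Taxon 6, and Taxon 8 show the derived state '1' for Char. 3, supporting them as a clade.
Char. 4: derived state '1' in Taxon 4 and Taxon 9 only — synapomorphy for {Taxon 4, Taxon 9}.
Char. 5 (derived state '0') is shared by Taxon 2 and Taxon 6 — a synapomorphy uniting that clade.
Most parsimonious ingroup topology: ((Taxon 4,Taxon 9),((Taxon 2,Taxon 6),(Taxon 3,Taxon 8))).
The clade {Taxon 2, Taxon 3, Taxon 6, Taxon 8} is supported by Char. 3: its derived state '1' occurs in exactly those taxa and in no other taxon (including the outgroup).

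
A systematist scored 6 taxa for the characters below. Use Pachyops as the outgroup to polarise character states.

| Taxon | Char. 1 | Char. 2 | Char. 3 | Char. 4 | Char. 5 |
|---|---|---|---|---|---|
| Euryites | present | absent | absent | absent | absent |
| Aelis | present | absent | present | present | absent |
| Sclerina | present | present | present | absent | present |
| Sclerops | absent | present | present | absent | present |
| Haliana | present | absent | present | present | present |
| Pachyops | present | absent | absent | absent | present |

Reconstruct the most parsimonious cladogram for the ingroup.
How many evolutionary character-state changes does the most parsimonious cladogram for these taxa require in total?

6

Character polarity is set by the outgroup: the derived state is whichever differs from the outgroup's state, so for Char. 1, Char. 5 the derived state is 'absent', and for the remaining characters it is 'present'.
Char. 1 (derived state 'absent') is unique to Sclerops (autapomorphy; uninformative for grouping).
Char. 2 (derived state 'present') is shared by Sclerina and Sclerops — a synapomorphy uniting that clade.
Only Aelis, Haliana, Sclerina, and Sclerops show the derived state 'present' for Char. 3, supporting them as a clade.
Char. 4 (derived state 'present') is shared by Aelis and Haliana — a synapomorphy uniting that clade.
Char. 5 groups Aelis and Euryites, which is incompatible with the clades supported by the remaining characters; treating it as convergent (homoplasy) costs fewer steps than any alternative tree.
Most parsimonious ingroup topology: (((Sclerina,Sclerops),(Haliana,Aelis)),Euryites).
Changes per character on this tree: Char. 1: 1; Char. 2: 1; Char. 3: 1; Char. 4: 1; Char. 5: 2.
Total = 6.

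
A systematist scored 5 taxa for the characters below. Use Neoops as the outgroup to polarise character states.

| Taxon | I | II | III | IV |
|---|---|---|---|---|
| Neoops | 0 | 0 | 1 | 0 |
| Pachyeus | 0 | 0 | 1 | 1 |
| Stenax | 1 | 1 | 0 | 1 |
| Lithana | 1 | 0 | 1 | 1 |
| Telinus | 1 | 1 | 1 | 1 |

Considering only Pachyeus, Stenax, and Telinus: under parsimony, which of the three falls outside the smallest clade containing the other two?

Character polarity is set by the outgroup: the derived state is whichever differs from the outgroup's state, so for III the derived state is '0', and for the remaining characters it is '1'.
Only Lithana, Stenax, and Telinus show the derived state '1' for I, supporting them as a clade.
Only Stenax and Telinus show the derived state '1' for II, supporting them as a clade.
III (derived state '0') is unique to Stenax (autapomorphy; uninformative for grouping).
All ingroup taxa share the derived state '1' for IV; it defines the ingroup but does not resolve relationships within it.
Most parsimonious ingroup topology: (Pachyeus,((Stenax,Telinus),Lithana)).
Stenax and Telinus share a more recent common ancestor with each other than either does with Pachyeus, so Pachyeus is the least closely related of the three.

Pachyeus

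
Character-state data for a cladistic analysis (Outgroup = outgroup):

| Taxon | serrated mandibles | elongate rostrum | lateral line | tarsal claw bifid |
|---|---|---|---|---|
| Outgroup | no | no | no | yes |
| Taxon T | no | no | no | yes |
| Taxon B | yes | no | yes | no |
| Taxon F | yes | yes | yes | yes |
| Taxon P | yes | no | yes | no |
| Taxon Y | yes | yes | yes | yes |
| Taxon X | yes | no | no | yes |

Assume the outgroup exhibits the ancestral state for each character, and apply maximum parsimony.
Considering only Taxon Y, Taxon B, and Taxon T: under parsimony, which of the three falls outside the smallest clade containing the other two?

Taxon T

Character polarity is set by the outgroup: the derived state is whichever differs from the outgroup's state, so for tarsal claw bifid the derived state is 'no', and for the remaining characters it is 'yes'.
serrated mandibles (derived state 'yes') is shared by Taxon B, Taxon F, Taxon P, Taxon X, and Taxon Y — a synapomorphy uniting that clade.
elongate rostrum: derived state 'yes' in Taxon F and Taxon Y only — synapomorphy for {Taxon F, Taxon Y}.
Only Taxon B, Taxon F, Taxon P, and Taxon Y show the derived state 'yes' for lateral line, supporting them as a clade.
tarsal claw bifid: derived state 'no' in Taxon B and Taxon P only — synapomorphy for {Taxon B, Taxon P}.
Most parsimonious ingroup topology: (Taxon T,(((Taxon B,Taxon P),(Taxon F,Taxon Y)),Taxon X)).
Taxon Y and Taxon B share a more recent common ancestor with each other than either does with Taxon T, so Taxon T is the least closely related of the three.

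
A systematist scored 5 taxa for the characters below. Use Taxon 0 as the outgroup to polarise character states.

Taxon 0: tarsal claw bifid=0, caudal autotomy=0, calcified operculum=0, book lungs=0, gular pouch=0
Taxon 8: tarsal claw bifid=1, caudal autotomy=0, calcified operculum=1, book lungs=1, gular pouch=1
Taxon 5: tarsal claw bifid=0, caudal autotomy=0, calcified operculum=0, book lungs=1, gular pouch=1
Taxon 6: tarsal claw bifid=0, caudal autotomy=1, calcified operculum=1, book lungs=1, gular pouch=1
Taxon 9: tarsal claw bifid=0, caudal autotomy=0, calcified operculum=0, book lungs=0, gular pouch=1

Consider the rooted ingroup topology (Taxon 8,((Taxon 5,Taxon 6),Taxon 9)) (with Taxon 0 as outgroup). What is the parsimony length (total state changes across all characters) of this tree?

Map each character onto (Taxon 8,((Taxon 5,Taxon 6),Taxon 9)) (rooted by Taxon 0) and count the minimum state changes it requires (Fitch parsimony):
tarsal claw bifid: 1; caudal autotomy: 1; calcified operculum: 2; book lungs: 2; gular pouch: 1.
Total tree length = 7.

7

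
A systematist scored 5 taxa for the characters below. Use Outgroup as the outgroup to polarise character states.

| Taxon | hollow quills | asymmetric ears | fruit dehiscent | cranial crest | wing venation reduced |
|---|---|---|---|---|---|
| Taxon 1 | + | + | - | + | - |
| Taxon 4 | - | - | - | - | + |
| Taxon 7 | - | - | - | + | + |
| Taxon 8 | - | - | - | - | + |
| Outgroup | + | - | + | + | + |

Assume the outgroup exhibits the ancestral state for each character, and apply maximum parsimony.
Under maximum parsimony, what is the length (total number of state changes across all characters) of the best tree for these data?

5

Character polarity is set by the outgroup: the derived state is whichever differs from the outgroup's state, so for hollow quills, fruit dehiscent, cranial crest, wing venation reduced the derived state is '-', and for the remaining characters it is '+'.
hollow quills: derived state '-' in Taxon 4, Taxon 7, and Taxon 8 only — synapomorphy for {Taxon 4, Taxon 7, Taxon 8}.
asymmetric ears: derived state '+' in Taxon 1 only — an autapomorphy, so it tells us nothing about relationships among taxa.
All ingroup taxa share the derived state '-' for fruit dehiscent; it defines the ingroup but does not resolve relationships within it.
cranial crest: derived state '-' in Taxon 4 and Taxon 8 only — synapomorphy for {Taxon 4, Taxon 8}.
wing venation reduced: derived state '-' in Taxon 1 only — an autapomorphy, so it tells us nothing about relationships among taxa.
Most parsimonious ingroup topology: ((Taxon 7,(Taxon 8,Taxon 4)),Taxon 1).
Changes per character on this tree: hollow quills: 1; asymmetric ears: 1; fruit dehiscent: 1; cranial crest: 1; wing venation reduced: 1.
Total = 5.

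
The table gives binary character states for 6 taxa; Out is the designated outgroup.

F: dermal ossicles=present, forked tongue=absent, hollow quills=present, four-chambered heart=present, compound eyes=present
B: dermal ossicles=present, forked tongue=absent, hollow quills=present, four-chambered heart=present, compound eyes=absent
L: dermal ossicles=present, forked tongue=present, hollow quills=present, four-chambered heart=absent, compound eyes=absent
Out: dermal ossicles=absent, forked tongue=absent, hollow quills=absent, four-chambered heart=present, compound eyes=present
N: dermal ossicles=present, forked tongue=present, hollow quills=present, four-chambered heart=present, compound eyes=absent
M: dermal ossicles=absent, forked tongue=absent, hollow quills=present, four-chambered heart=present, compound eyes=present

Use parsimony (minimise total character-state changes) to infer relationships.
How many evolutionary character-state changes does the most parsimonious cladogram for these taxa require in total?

5

Character polarity is set by the outgroup: the derived state is whichever differs from the outgroup's state, so for four-chambered heart, compound eyes the derived state is 'absent', and for the remaining characters it is 'present'.
Only B, F, L, and N show the derived state 'present' for dermal ossicles, supporting them as a clade.
Only L and N show the derived state 'present' for forked tongue, supporting them as a clade.
All ingroup taxa share the derived state 'present' for hollow quills; it defines the ingroup but does not resolve relationships within it.
four-chambered heart: derived state 'absent' in L only — an autapomorphy, so it tells us nothing about relationships among taxa.
compound eyes: derived state 'absent' in B, L, and N only — synapomorphy for {B, L, N}.
Most parsimonious ingroup topology: ((((L,N),B),F),M).
Changes per character on this tree: dermal ossicles: 1; forked tongue: 1; hollow quills: 1; four-chambered heart: 1; compound eyes: 1.
Total = 5.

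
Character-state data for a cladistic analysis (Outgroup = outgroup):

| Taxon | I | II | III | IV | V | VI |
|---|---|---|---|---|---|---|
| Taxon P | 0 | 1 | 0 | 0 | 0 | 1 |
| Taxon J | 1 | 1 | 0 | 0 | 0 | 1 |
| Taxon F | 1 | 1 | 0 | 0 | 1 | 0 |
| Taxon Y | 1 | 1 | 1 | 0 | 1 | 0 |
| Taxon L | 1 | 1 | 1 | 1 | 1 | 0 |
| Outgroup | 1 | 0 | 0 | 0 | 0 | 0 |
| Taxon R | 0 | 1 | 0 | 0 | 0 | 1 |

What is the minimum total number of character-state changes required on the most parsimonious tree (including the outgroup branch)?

6

Character polarity is set by the outgroup: the derived state is whichever differs from the outgroup's state, so for I the derived state is '0', and for the remaining characters it is '1'.
I (derived state '0') is shared by Taxon P and Taxon R — a synapomorphy uniting that clade.
All ingroup taxa share the derived state '1' for II; it defines the ingroup but does not resolve relationships within it.
III: derived state '1' in Taxon L and Taxon Y only — synapomorphy for {Taxon L, Taxon Y}.
IV (derived state '1') is unique to Taxon L (autapomorphy; uninformative for grouping).
Only Taxon F, Taxon L, and Taxon Y show the derived state '1' for V, supporting them as a clade.
Only Taxon J, Taxon P, and Taxon R show the derived state '1' for VI, supporting them as a clade.
Most parsimonious ingroup topology: (((Taxon Y,Taxon L),Taxon F),((Taxon R,Taxon P),Taxon J)).
Changes per character on this tree: I: 1; II: 1; III: 1; IV: 1; V: 1; VI: 1.
Total = 6.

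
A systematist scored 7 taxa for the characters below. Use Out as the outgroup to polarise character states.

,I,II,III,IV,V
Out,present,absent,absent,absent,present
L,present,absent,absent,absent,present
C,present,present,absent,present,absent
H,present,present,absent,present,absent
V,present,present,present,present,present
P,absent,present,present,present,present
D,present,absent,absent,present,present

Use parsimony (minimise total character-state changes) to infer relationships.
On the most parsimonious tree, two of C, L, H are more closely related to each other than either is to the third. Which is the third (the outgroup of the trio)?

Character polarity is set by the outgroup: the derived state is whichever differs from the outgroup's state, so for I, V the derived state is 'absent', and for the remaining characters it is 'present'.
I: derived state 'absent' in P only — an autapomorphy, so it tells us nothing about relationships among taxa.
II: derived state 'present' in C, H, P, and V only — synapomorphy for {C, H, P, V}.
III: derived state 'present' in P and V only — synapomorphy for {P, V}.
IV (derived state 'present') is shared by C, D, H, P, and V — a synapomorphy uniting that clade.
V: derived state 'absent' in C and H only — synapomorphy for {C, H}.
Most parsimonious ingroup topology: (L,(((C,H),(V,P)),D)).
C and H share a more recent common ancestor with each other than either does with L, so L is the least closely related of the three.

L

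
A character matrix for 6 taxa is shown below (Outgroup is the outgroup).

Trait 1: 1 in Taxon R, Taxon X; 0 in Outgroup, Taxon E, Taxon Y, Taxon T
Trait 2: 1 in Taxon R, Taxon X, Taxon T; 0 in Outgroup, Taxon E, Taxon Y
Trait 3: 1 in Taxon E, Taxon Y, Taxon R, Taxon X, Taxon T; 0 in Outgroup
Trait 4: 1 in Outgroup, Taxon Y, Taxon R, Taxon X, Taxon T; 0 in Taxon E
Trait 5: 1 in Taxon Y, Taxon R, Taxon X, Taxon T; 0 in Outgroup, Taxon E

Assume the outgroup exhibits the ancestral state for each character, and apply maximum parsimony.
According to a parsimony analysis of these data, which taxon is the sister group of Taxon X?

Taxon R

Character polarity is set by the outgroup: the derived state is whichever differs from the outgroup's state, so for Trait 4 the derived state is '0', and for the remaining characters it is '1'.
Trait 1 (derived state '1') is shared by Taxon R and Taxon X — a synapomorphy uniting that clade.
Trait 2 (derived state '1') is shared by Taxon R, Taxon T, and Taxon X — a synapomorphy uniting that clade.
Trait 3 (derived state '1') is shared by all ingroup taxa — unites the whole ingroup.
Trait 4 (derived state '0') is unique to Taxon E (autapomorphy; uninformative for grouping).
Trait 5 (derived state '1') is shared by Taxon R, Taxon T, Taxon X, and Taxon Y — a synapomorphy uniting that clade.
Most parsimonious ingroup topology: (Taxon E,(Taxon Y,((Taxon R,Taxon X),Taxon T))).
Taxon X and Taxon R form a cherry on this tree, so they are sister taxa.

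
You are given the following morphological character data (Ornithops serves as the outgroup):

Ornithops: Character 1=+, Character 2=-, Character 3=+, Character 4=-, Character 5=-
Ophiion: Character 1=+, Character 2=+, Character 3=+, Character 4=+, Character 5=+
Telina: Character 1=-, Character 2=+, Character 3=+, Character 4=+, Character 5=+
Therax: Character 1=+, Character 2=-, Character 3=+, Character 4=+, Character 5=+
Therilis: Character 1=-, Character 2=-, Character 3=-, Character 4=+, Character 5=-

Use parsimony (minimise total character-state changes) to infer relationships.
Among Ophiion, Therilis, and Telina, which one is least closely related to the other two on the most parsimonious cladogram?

Character polarity is set by the outgroup: the derived state is whichever differs from the outgroup's state, so for Character 1, Character 3 the derived state is '-', and for the remaining characters it is '+'.
Character 1 groups Telina and Therilis, which is incompatible with the clades supported by the remaining characters; treating it as convergent (homoplasy) costs fewer steps than any alternative tree.
Character 2 (derived state '+') is shared by Ophiion and Telina — a synapomorphy uniting that clade.
Character 3 (derived state '-') is unique to Therilis (autapomorphy; uninformative for grouping).
Character 4 (derived state '+') is shared by all ingroup taxa — unites the whole ingroup.
Character 5 (derived state '+') is shared by Ophiion, Telina, and Therax — a synapomorphy uniting that clade.
Most parsimonious ingroup topology: (((Ophiion,Telina),Therax),Therilis).
Telina and Ophiion share a more recent common ancestor with each other than either does with Therilis, so Therilis is the least closely related of the three.

Therilis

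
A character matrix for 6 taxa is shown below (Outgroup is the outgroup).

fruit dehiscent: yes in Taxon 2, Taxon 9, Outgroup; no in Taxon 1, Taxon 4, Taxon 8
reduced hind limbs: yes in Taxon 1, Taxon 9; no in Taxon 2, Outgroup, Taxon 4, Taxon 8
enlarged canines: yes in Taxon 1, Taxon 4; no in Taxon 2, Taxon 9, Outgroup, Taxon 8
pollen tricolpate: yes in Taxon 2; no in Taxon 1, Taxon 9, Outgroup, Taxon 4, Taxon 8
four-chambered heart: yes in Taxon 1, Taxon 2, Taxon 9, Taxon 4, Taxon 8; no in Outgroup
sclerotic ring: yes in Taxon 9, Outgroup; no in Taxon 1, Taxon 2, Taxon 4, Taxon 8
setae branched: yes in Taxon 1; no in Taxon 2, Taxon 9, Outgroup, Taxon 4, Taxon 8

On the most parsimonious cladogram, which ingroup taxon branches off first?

Character polarity is set by the outgroup: the derived state is whichever differs from the outgroup's state, so for fruit dehiscent, sclerotic ring the derived state is 'no', and for the remaining characters it is 'yes'.
fruit dehiscent (derived state 'no') is shared by Taxon 1, Taxon 4, and Taxon 8 — a synapomorphy uniting that clade.
reduced hind limbs groups Taxon 1 and Taxon 9, which is incompatible with the clades supported by the remaining characters; treating it as convergent (homoplasy) costs fewer steps than any alternative tree.
enlarged canines (derived state 'yes') is shared by Taxon 1 and Taxon 4 — a synapomorphy uniting that clade.
pollen tricolpate (derived state 'yes') is unique to Taxon 2 (autapomorphy; uninformative for grouping).
All ingroup taxa share the derived state 'yes' for four-chambered heart; it defines the ingroup but does not resolve relationships within it.
sclerotic ring (derived state 'no') is shared by Taxon 1, Taxon 2, Taxon 4, and Taxon 8 — a synapomorphy uniting that clade.
setae branched (derived state 'yes') is unique to Taxon 1 (autapomorphy; uninformative for grouping).
Most parsimonious ingroup topology: (((Taxon 8,(Taxon 1,Taxon 4)),Taxon 2),Taxon 9).
Taxon 9 is sister to the clade containing all other ingroup taxa, so it is the earliest-diverging (most basal) ingroup lineage.

Taxon 9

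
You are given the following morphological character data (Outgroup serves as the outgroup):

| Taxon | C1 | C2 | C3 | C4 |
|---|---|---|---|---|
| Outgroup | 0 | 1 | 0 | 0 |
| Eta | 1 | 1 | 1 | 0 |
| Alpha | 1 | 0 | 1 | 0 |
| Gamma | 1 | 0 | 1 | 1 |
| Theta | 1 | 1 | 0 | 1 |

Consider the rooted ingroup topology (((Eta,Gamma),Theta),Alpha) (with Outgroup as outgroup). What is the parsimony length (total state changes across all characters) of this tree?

Map each character onto (((Eta,Gamma),Theta),Alpha) (rooted by Outgroup) and count the minimum state changes it requires (Fitch parsimony):
C1: 1; C2: 2; C3: 2; C4: 2.
Total tree length = 7.

7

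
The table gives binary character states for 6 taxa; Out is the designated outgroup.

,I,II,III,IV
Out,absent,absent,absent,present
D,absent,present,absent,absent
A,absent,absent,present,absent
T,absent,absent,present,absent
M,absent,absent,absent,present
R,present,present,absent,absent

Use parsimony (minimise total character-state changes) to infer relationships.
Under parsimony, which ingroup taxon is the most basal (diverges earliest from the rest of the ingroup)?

Character polarity is set by the outgroup: the derived state is whichever differs from the outgroup's state, so for IV the derived state is 'absent', and for the remaining characters it is 'present'.
I: derived state 'present' in R only — an autapomorphy, so it tells us nothing about relationships among taxa.
Only D and R show the derived state 'present' for II, supporting them as a clade.
III (derived state 'present') is shared by A and T — a synapomorphy uniting that clade.
IV (derived state 'absent') is shared by A, D, R, and T — a synapomorphy uniting that clade.
Most parsimonious ingroup topology: (((D,R),(A,T)),M).
M is sister to the clade containing all other ingroup taxa, so it is the earliest-diverging (most basal) ingroup lineage.

M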